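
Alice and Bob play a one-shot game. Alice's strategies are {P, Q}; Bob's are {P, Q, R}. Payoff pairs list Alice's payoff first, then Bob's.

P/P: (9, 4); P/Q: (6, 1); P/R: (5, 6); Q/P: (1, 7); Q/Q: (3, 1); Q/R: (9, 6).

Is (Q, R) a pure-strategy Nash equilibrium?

Holding Bob at R: Alice gets 9 from Q, versus 5 from P. No profitable deviation for Alice.
Holding Alice at Q: Bob gets 6 from R but could get 7 by switching to P. Bob has a profitable deviation.

No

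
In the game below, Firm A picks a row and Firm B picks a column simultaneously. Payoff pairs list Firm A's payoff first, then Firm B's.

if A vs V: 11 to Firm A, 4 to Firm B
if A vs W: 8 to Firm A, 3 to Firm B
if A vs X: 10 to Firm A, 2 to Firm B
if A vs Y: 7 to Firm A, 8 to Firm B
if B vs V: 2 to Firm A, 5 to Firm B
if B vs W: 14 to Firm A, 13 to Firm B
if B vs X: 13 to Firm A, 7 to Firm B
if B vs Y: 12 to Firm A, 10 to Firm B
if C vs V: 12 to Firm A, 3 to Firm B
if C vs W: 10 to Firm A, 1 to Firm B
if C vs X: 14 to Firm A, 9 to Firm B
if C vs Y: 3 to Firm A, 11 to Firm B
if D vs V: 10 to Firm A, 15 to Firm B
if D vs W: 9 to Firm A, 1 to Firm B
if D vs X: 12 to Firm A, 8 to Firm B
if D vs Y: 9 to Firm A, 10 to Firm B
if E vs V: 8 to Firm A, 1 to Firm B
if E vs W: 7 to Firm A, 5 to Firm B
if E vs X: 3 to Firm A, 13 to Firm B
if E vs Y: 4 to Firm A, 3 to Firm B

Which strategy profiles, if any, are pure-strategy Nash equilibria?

(B, W)

Check mutual best responses: a cell is a NE iff neither player can gain by unilaterally deviating.
Firm A's best responses — vs V: C (payoff 12); vs W: B (payoff 14); vs X: C (payoff 14); vs Y: B (payoff 12).
Firm B's best responses — vs A: Y (payoff 8); vs B: W (payoff 13); vs C: Y (payoff 11); vs D: V (payoff 15); vs E: X (payoff 13).
The only mutual best response is (B, W); neither player gains by switching there.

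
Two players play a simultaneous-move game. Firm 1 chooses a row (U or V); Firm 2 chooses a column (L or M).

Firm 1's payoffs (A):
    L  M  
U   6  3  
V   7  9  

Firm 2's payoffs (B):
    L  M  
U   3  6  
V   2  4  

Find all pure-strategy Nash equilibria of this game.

Check mutual best responses: a cell is a NE iff neither player can gain by unilaterally deviating.
Firm 1's best responses — vs L: V (payoff 7); vs M: V (payoff 9).
Firm 2's best responses — vs U: M (payoff 6); vs V: M (payoff 4).
The only mutual best response is (V, M); neither player gains by switching there.

(V, M)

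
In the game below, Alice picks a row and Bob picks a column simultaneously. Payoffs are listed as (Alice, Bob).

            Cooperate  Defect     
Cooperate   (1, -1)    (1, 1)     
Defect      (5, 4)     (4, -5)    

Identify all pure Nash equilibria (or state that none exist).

(Defect, Cooperate)

Find each player's best response to every opponent strategy; NE are the intersections.
Alice's best responses — vs Cooperate: Defect (payoff 5); vs Defect: Defect (payoff 4).
Bob's best responses — vs Cooperate: Defect (payoff 1); vs Defect: Cooperate (payoff 4).
The only mutual best response is (Defect, Cooperate); neither player gains by switching there.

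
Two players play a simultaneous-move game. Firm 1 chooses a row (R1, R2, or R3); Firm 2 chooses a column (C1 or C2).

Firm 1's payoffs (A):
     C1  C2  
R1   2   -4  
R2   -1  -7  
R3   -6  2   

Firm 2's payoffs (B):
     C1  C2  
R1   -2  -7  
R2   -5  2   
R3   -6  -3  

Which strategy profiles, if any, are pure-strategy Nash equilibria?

Find each player's best response to every opponent strategy; NE are the intersections.
Firm 1's best responses — vs C1: R1 (payoff 2); vs C2: R3 (payoff 2).
Firm 2's best responses — vs R1: C1 (payoff -2); vs R2: C2 (payoff 2); vs R3: C2 (payoff -3).
Mutual best responses occur at (R1, C1) and (R3, C2); at each, neither player gains by switching.

(R1, C1) and (R3, C2)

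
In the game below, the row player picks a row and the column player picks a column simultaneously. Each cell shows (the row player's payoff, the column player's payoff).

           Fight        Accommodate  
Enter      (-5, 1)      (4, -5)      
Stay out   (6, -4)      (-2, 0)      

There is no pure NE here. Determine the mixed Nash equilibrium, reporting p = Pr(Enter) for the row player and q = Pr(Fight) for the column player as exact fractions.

Each player's mixing probability is pinned down by making the *other* player indifferent.
The column player indifferent between Fight and Accommodate: p·1 + (1−p)·(-4) = p·(-5) + (1−p)·0 ⟹ (-4) + 5p = 0 + (-5)p ⟹ p = 2/5.
The row player indifferent between Enter and Stay out: q·(-5) + (1−q)·4 = q·6 + (1−q)·(-2) ⟹ 4 + (-9)q = (-2) + 8q ⟹ q = 6/17.

p = 2/5, q = 6/17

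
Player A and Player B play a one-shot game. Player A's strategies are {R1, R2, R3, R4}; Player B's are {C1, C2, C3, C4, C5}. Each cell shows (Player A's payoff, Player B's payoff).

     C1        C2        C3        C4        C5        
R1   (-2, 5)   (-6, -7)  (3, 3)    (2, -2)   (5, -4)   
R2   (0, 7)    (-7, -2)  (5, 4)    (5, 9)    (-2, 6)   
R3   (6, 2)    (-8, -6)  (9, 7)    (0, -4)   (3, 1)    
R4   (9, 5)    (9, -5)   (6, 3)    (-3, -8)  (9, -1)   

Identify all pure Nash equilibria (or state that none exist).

Check mutual best responses: a cell is a NE iff neither player can gain by unilaterally deviating.
Player A's best responses — vs C1: R4 (payoff 9); vs C2: R4 (payoff 9); vs C3: R3 (payoff 9); vs C4: R2 (payoff 5); vs C5: R4 (payoff 9).
Player B's best responses — vs R1: C1 (payoff 5); vs R2: C4 (payoff 9); vs R3: C3 (payoff 7); vs R4: C1 (payoff 5).
Mutual best responses occur at (R2, C4), (R3, C3), and (R4, C1); at each, neither player gains by switching.

(R2, C4), (R3, C3), and (R4, C1)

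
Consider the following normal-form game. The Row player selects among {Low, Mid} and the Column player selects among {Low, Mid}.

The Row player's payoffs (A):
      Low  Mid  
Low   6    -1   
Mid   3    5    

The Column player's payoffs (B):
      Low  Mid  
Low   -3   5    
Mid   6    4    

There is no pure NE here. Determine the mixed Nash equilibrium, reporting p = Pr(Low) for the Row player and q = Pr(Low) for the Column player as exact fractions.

In a mixed NE each player is indifferent between their pure strategies, so the opponent's mix sets the indifference.
The Column player indifferent between Low and Mid: p·(-3) + (1−p)·6 = p·5 + (1−p)·4 ⟹ 6 + (-9)p = 4 + 1p ⟹ p = 1/5.
The Row player indifferent between Low and Mid: q·6 + (1−q)·(-1) = q·3 + (1−q)·5 ⟹ (-1) + 7q = 5 + (-2)q ⟹ q = 2/3.

p = 1/5, q = 2/3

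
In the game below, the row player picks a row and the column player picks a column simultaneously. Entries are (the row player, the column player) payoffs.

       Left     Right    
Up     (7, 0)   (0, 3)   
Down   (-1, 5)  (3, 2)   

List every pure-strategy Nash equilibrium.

Check mutual best responses: a cell is a NE iff neither player can gain by unilaterally deviating.
The row player's best responses — vs Left: Up (payoff 7); vs Right: Down (payoff 3).
The column player's best responses — vs Up: Right (payoff 3); vs Down: Left (payoff 5).
No cell has both players best-responding. For instance, the row player's best reply to Left is Up, but against Up the column player prefers Right over Left.

No pure-strategy Nash equilibrium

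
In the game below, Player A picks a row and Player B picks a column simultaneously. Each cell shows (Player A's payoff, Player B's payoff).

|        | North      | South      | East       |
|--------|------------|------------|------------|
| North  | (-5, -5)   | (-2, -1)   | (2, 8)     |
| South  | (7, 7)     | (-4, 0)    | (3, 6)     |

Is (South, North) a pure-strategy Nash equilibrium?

Yes

Holding Player B at North: Player A gets 7 from South, versus -5 from North. No profitable deviation for Player A.
Holding Player A at South: Player B gets 7 from North, versus 0 from South, 6 from East. No profitable deviation for Player B either.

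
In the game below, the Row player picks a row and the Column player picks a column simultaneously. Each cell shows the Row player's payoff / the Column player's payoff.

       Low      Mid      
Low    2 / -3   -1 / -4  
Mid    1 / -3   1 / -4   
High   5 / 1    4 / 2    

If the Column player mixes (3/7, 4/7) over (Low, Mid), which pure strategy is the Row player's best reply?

The Row player's best reply maximizes expected payoff against the mix.
Low: (3/7)·2 + (4/7)·(-1) = 2/7
Mid: (3/7)·1 + (4/7)·1 = 1
High: (3/7)·5 + (4/7)·4 = 31/7
Highest expected payoff is 31/7, from High.

High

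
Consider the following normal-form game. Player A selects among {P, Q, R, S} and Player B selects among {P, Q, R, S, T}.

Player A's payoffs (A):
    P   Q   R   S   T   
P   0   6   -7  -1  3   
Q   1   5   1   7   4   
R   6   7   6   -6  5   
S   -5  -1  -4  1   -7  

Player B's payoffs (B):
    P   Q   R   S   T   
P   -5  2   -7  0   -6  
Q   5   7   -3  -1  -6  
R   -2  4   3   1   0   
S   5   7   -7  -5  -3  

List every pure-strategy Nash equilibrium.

(R, Q)

A profile is a Nash equilibrium when each player is best-responding to the other.
Player A's best responses — vs P: R (payoff 6); vs Q: R (payoff 7); vs R: R (payoff 6); vs S: Q (payoff 7); vs T: R (payoff 5).
Player B's best responses — vs P: Q (payoff 2); vs Q: Q (payoff 7); vs R: Q (payoff 4); vs S: Q (payoff 7).
The only mutual best response is (R, Q); neither player gains by switching there.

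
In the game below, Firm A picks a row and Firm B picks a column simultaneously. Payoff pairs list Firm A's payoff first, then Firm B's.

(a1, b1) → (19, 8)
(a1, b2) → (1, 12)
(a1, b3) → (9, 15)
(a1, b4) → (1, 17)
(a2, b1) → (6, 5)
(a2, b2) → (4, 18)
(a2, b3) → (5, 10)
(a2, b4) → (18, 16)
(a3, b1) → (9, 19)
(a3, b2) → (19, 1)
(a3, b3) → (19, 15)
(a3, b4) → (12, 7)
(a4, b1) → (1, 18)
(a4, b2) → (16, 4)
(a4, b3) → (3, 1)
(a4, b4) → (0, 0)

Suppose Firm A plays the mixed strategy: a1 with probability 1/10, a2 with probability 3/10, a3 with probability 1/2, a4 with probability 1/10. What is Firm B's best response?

b1

Compute Firm B's expected payoff from each pure strategy against the given mix.
b1: (1/10)·8 + (3/10)·5 + (1/2)·19 + (1/10)·18 = 68/5
b2: (1/10)·12 + (3/10)·18 + (1/2)·1 + (1/10)·4 = 15/2
b3: (1/10)·15 + (3/10)·10 + (1/2)·15 + (1/10)·1 = 121/10
b4: (1/10)·17 + (3/10)·16 + (1/2)·7 + (1/10)·0 = 10
Highest expected payoff is 68/5, from b1.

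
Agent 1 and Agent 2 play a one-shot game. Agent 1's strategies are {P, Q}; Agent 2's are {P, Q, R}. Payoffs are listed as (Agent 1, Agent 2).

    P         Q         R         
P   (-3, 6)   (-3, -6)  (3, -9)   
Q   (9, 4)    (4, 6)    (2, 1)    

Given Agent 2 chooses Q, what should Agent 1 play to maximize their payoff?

With Agent 2 fixed at Q, Agent 1's payoffs are: P → -3, Q → 4.
The maximum is 4, achieved by Q.

Q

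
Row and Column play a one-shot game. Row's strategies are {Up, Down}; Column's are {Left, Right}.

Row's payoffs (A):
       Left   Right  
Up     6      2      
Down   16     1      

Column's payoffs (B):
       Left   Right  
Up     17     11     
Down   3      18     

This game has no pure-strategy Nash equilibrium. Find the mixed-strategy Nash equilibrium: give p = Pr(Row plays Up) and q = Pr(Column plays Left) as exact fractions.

p = 5/7, q = 1/11

Each player's mixing probability is pinned down by making the *other* player indifferent.
Column indifferent between Left and Right: p·17 + (1−p)·3 = p·11 + (1−p)·18 ⟹ 3 + 14p = 18 + (-7)p ⟹ p = 5/7.
Row indifferent between Up and Down: q·6 + (1−q)·2 = q·16 + (1−q)·1 ⟹ 2 + 4q = 1 + 15q ⟹ q = 1/11.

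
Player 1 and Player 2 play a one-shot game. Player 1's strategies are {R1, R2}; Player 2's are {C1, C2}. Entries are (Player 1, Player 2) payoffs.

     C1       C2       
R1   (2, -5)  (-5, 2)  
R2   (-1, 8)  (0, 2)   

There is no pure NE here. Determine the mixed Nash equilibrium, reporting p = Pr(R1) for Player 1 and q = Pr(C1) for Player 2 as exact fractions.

p = 6/13, q = 5/8

In a mixed NE each player is indifferent between their pure strategies, so the opponent's mix sets the indifference.
Player 2 indifferent between C1 and C2: p·(-5) + (1−p)·8 = p·2 + (1−p)·2 ⟹ 8 + (-13)p = 2 + 0p ⟹ p = 6/13.
Player 1 indifferent between R1 and R2: q·2 + (1−q)·(-5) = q·(-1) + (1−q)·0 ⟹ (-5) + 7q = 0 + (-1)q ⟹ q = 5/8.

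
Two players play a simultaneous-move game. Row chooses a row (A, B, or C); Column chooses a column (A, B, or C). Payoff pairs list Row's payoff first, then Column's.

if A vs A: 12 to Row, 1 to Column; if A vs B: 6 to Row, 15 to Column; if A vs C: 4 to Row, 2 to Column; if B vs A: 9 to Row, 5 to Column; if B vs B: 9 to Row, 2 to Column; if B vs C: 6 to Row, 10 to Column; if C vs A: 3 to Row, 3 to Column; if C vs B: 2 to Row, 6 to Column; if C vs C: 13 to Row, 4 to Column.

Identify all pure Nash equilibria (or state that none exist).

None

Check mutual best responses: a cell is a NE iff neither player can gain by unilaterally deviating.
Row's best responses — vs A: A (payoff 12); vs B: B (payoff 9); vs C: C (payoff 13).
Column's best responses — vs A: B (payoff 15); vs B: C (payoff 10); vs C: B (payoff 6).
No cell has both players best-responding. For instance, Row's best reply to B is B, but against B Column prefers C over B.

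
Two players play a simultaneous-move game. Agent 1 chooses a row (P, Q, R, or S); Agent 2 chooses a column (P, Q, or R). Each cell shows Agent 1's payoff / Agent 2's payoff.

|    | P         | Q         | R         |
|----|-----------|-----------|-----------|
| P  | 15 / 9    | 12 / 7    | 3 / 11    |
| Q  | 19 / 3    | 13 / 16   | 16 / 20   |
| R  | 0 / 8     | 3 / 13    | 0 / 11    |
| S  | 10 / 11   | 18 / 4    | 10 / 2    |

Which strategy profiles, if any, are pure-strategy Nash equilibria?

(Q, R)

Check mutual best responses: a cell is a NE iff neither player can gain by unilaterally deviating.
Agent 1's best responses — vs P: Q (payoff 19); vs Q: S (payoff 18); vs R: Q (payoff 16).
Agent 2's best responses — vs P: R (payoff 11); vs Q: R (payoff 20); vs R: Q (payoff 13); vs S: P (payoff 11).
The only mutual best response is (Q, R); neither player gains by switching there.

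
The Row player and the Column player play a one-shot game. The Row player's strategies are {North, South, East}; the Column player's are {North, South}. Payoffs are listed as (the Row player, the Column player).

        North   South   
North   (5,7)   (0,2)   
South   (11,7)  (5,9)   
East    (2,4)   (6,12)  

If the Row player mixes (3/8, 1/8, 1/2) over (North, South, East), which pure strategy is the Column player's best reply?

Compute the Column player's expected payoff from each pure strategy against the given mix.
North: (3/8)·7 + (1/8)·7 + (1/2)·4 = 11/2
South: (3/8)·2 + (1/8)·9 + (1/2)·12 = 63/8
Highest expected payoff is 63/8, from South.

South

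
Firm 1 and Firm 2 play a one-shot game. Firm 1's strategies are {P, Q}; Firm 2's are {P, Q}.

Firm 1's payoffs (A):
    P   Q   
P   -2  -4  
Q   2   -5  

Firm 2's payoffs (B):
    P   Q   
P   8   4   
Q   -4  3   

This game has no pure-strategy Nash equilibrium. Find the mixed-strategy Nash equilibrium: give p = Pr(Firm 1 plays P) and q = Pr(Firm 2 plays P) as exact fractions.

p = 7/11, q = 1/5

Each player's mixing probability is pinned down by making the *other* player indifferent.
Firm 2 indifferent between P and Q: p·8 + (1−p)·(-4) = p·4 + (1−p)·3 ⟹ (-4) + 12p = 3 + 1p ⟹ p = 7/11.
Firm 1 indifferent between P and Q: q·(-2) + (1−q)·(-4) = q·2 + (1−q)·(-5) ⟹ (-4) + 2q = (-5) + 7q ⟹ q = 1/5.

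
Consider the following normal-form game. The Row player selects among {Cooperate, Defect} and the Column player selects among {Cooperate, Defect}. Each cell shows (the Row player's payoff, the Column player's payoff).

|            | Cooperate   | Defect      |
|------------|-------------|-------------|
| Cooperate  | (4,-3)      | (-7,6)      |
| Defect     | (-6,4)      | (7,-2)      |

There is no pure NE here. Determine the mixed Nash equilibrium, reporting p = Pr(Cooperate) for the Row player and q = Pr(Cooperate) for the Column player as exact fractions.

p = 2/5, q = 7/12

In a mixed NE each player is indifferent between their pure strategies, so the opponent's mix sets the indifference.
The Column player indifferent between Cooperate and Defect: p·(-3) + (1−p)·4 = p·6 + (1−p)·(-2) ⟹ 4 + (-7)p = (-2) + 8p ⟹ p = 2/5.
The Row player indifferent between Cooperate and Defect: q·4 + (1−q)·(-7) = q·(-6) + (1−q)·7 ⟹ (-7) + 11q = 7 + (-13)q ⟹ q = 7/12.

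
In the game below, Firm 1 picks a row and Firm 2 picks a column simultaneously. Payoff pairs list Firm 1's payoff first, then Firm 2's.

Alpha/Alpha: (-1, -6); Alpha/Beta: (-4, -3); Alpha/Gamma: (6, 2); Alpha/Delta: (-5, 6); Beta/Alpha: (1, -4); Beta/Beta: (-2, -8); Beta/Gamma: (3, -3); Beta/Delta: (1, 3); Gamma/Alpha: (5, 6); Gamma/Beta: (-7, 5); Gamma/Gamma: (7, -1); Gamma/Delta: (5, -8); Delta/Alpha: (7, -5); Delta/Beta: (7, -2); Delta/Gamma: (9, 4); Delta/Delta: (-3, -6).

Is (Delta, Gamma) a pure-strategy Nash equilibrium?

Holding Firm 2 at Gamma: Firm 1 gets 9 from Delta, versus 6 from Alpha, 3 from Beta, 7 from Gamma. No profitable deviation for Firm 1.
Holding Firm 1 at Delta: Firm 2 gets 4 from Gamma, versus -5 from Alpha, -2 from Beta, -6 from Delta. No profitable deviation for Firm 2 either.

Yes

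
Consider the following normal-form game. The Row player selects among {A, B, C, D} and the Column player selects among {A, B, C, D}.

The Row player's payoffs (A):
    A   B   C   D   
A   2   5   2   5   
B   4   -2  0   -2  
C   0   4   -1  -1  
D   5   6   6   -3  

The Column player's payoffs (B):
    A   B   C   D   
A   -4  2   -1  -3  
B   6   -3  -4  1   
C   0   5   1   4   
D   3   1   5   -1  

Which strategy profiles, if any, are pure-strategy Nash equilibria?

A profile is a Nash equilibrium when each player is best-responding to the other.
The Row player's best responses — vs A: D (payoff 5); vs B: D (payoff 6); vs C: D (payoff 6); vs D: A (payoff 5).
The Column player's best responses — vs A: B (payoff 2); vs B: A (payoff 6); vs C: B (payoff 5); vs D: C (payoff 5).
The only mutual best response is (D, C); neither player gains by switching there.

(D, C)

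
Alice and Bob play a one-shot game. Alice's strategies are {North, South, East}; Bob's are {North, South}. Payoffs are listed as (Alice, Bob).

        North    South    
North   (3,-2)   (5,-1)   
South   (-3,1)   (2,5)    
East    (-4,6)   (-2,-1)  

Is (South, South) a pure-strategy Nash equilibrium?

No

Holding Bob at South: Alice gets 2 from South but could get 5 by switching to North. Alice has a profitable deviation.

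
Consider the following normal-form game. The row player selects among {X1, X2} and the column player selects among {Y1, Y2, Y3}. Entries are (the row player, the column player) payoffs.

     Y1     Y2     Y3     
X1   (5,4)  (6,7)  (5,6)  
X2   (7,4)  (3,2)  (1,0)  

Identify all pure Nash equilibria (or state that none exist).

(X1, Y2) and (X2, Y1)

Check mutual best responses: a cell is a NE iff neither player can gain by unilaterally deviating.
The row player's best responses — vs Y1: X2 (payoff 7); vs Y2: X1 (payoff 6); vs Y3: X1 (payoff 5).
The column player's best responses — vs X1: Y2 (payoff 7); vs X2: Y1 (payoff 4).
Mutual best responses occur at (X1, Y2) and (X2, Y1); at each, neither player gains by switching.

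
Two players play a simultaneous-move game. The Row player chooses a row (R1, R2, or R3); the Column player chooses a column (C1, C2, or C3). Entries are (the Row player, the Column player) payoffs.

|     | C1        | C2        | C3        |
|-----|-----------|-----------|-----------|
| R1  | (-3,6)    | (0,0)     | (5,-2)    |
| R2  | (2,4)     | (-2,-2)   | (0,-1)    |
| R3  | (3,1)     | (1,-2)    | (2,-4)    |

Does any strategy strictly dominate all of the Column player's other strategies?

C1

Check whether one of the Column player's strategies beats all alternatives regardless of what the opponent does.
C1 strictly dominates: vs R1: 6 > each of {0, -2}; vs R2: 4 > each of {-2, -1}; vs R3: 1 > each of {-2, -4}.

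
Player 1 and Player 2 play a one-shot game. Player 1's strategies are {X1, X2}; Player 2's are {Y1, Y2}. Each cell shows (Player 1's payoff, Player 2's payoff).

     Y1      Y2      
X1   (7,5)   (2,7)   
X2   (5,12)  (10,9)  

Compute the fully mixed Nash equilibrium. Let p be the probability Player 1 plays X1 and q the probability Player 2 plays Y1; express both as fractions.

p = 3/5, q = 4/5

Each player's mixing probability is pinned down by making the *other* player indifferent.
Player 2 indifferent between Y1 and Y2: p·5 + (1−p)·12 = p·7 + (1−p)·9 ⟹ 12 + (-7)p = 9 + (-2)p ⟹ p = 3/5.
Player 1 indifferent between X1 and X2: q·7 + (1−q)·2 = q·5 + (1−q)·10 ⟹ 2 + 5q = 10 + (-5)q ⟹ q = 4/5.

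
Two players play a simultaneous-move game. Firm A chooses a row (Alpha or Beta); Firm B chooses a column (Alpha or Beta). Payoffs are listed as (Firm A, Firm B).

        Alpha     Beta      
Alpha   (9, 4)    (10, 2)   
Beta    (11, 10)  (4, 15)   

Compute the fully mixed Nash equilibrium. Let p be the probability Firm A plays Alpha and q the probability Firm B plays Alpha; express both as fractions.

p = 5/7, q = 3/4

Each player's mixing probability is pinned down by making the *other* player indifferent.
Firm B indifferent between Alpha and Beta: p·4 + (1−p)·10 = p·2 + (1−p)·15 ⟹ 10 + (-6)p = 15 + (-13)p ⟹ p = 5/7.
Firm A indifferent between Alpha and Beta: q·9 + (1−q)·10 = q·11 + (1−q)·4 ⟹ 10 + (-1)q = 4 + 7q ⟹ q = 3/4.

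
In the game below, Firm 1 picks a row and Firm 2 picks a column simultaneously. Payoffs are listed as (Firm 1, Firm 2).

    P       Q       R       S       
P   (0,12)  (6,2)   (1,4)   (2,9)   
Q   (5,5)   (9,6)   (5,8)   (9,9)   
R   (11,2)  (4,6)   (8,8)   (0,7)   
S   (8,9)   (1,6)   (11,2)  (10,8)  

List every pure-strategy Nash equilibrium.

Check mutual best responses: a cell is a NE iff neither player can gain by unilaterally deviating.
Firm 1's best responses — vs P: R (payoff 11); vs Q: Q (payoff 9); vs R: S (payoff 11); vs S: S (payoff 10).
Firm 2's best responses — vs P: P (payoff 12); vs Q: S (payoff 9); vs R: R (payoff 8); vs S: P (payoff 9).
No cell has both players best-responding. For instance, Firm 1's best reply to S is S, but against S Firm 2 prefers P over S.

No pure-strategy Nash equilibrium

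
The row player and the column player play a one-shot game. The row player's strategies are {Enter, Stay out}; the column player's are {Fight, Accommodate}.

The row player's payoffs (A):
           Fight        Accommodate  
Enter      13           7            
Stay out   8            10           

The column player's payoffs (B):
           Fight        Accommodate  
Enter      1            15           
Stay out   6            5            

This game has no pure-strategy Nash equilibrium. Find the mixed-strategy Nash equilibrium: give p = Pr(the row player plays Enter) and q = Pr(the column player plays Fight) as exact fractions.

Each player's mixing probability is pinned down by making the *other* player indifferent.
The column player indifferent between Fight and Accommodate: p·1 + (1−p)·6 = p·15 + (1−p)·5 ⟹ 6 + (-5)p = 5 + 10p ⟹ p = 1/15.
The row player indifferent between Enter and Stay out: q·13 + (1−q)·7 = q·8 + (1−q)·10 ⟹ 7 + 6q = 10 + (-2)q ⟹ q = 3/8.

p = 1/15, q = 3/8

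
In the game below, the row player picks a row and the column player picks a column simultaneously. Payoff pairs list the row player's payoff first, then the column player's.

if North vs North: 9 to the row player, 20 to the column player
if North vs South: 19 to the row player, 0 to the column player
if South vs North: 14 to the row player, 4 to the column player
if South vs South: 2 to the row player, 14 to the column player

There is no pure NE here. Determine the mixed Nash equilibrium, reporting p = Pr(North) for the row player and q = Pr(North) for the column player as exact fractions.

Each player's mixing probability is pinned down by making the *other* player indifferent.
The column player indifferent between North and South: p·20 + (1−p)·4 = p·0 + (1−p)·14 ⟹ 4 + 16p = 14 + (-14)p ⟹ p = 1/3.
The row player indifferent between North and South: q·9 + (1−q)·19 = q·14 + (1−q)·2 ⟹ 19 + (-10)q = 2 + 12q ⟹ q = 17/22.

p = 1/3, q = 17/22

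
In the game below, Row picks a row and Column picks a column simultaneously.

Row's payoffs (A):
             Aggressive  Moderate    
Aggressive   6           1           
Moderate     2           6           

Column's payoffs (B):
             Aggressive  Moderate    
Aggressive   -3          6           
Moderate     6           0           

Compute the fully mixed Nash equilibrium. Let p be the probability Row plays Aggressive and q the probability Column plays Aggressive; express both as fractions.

p = 2/5, q = 5/9

Each player's mixing probability is pinned down by making the *other* player indifferent.
Column indifferent between Aggressive and Moderate: p·(-3) + (1−p)·6 = p·6 + (1−p)·0 ⟹ 6 + (-9)p = 0 + 6p ⟹ p = 2/5.
Row indifferent between Aggressive and Moderate: q·6 + (1−q)·1 = q·2 + (1−q)·6 ⟹ 1 + 5q = 6 + (-4)q ⟹ q = 5/9.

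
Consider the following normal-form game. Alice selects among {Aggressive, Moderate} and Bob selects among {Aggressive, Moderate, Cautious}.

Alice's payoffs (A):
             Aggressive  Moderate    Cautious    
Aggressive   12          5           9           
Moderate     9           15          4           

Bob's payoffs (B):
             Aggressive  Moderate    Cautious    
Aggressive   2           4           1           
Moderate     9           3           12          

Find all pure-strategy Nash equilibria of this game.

A profile is a Nash equilibrium when each player is best-responding to the other.
Alice's best responses — vs Aggressive: Aggressive (payoff 12); vs Moderate: Moderate (payoff 15); vs Cautious: Aggressive (payoff 9).
Bob's best responses — vs Aggressive: Moderate (payoff 4); vs Moderate: Cautious (payoff 12).
No cell has both players best-responding. For instance, Alice's best reply to Cautious is Aggressive, but against Aggressive Bob prefers Moderate over Cautious.

None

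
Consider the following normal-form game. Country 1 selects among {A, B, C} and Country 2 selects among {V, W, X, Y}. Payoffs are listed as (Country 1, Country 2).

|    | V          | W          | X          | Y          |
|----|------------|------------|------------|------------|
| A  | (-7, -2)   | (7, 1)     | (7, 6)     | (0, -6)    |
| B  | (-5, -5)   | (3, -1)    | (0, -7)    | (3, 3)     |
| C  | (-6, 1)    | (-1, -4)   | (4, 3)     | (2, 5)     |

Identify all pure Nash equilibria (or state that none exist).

(A, X) and (B, Y)

A profile is a Nash equilibrium when each player is best-responding to the other.
Country 1's best responses — vs V: B (payoff -5); vs W: A (payoff 7); vs X: A (payoff 7); vs Y: B (payoff 3).
Country 2's best responses — vs A: X (payoff 6); vs B: Y (payoff 3); vs C: Y (payoff 5).
Mutual best responses occur at (A, X) and (B, Y); at each, neither player gains by switching.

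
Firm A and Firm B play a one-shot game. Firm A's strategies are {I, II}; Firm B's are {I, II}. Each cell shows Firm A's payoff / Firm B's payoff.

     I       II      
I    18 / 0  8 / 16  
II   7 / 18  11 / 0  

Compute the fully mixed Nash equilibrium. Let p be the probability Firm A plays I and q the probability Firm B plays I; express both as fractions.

p = 9/17, q = 3/14

In a mixed NE each player is indifferent between their pure strategies, so the opponent's mix sets the indifference.
Firm B indifferent between I and II: p·0 + (1−p)·18 = p·16 + (1−p)·0 ⟹ 18 + (-18)p = 0 + 16p ⟹ p = 9/17.
Firm A indifferent between I and II: q·18 + (1−q)·8 = q·7 + (1−q)·11 ⟹ 8 + 10q = 11 + (-4)q ⟹ q = 3/14.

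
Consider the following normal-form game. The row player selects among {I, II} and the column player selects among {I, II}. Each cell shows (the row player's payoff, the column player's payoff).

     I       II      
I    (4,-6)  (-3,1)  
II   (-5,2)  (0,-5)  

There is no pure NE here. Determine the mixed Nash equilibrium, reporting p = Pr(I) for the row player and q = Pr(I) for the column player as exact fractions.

p = 1/2, q = 1/4

In a mixed NE each player is indifferent between their pure strategies, so the opponent's mix sets the indifference.
The column player indifferent between I and II: p·(-6) + (1−p)·2 = p·1 + (1−p)·(-5) ⟹ 2 + (-8)p = (-5) + 6p ⟹ p = 1/2.
The row player indifferent between I and II: q·4 + (1−q)·(-3) = q·(-5) + (1−q)·0 ⟹ (-3) + 7q = 0 + (-5)q ⟹ q = 1/4.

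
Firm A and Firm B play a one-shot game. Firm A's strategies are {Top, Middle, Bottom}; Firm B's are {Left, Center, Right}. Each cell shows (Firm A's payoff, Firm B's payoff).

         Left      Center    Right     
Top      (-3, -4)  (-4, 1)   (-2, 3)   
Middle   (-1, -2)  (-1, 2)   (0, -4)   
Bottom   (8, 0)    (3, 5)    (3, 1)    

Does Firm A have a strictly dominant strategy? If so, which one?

Bottom

A strategy is strictly dominant if it gives Firm A a strictly higher payoff than every other strategy, against every choice by the opponent.
Bottom strictly dominates: vs Left: 8 > each of {-3, -1}; vs Center: 3 > each of {-4, -1}; vs Right: 3 > each of {-2, 0}.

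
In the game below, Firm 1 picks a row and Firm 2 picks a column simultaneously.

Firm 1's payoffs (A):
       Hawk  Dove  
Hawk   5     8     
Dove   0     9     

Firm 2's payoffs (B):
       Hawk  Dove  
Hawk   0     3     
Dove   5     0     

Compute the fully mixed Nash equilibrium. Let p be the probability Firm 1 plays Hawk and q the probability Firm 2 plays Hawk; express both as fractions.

p = 5/8, q = 1/6

Each player's mixing probability is pinned down by making the *other* player indifferent.
Firm 2 indifferent between Hawk and Dove: p·0 + (1−p)·5 = p·3 + (1−p)·0 ⟹ 5 + (-5)p = 0 + 3p ⟹ p = 5/8.
Firm 1 indifferent between Hawk and Dove: q·5 + (1−q)·8 = q·0 + (1−q)·9 ⟹ 8 + (-3)q = 9 + (-9)q ⟹ q = 1/6.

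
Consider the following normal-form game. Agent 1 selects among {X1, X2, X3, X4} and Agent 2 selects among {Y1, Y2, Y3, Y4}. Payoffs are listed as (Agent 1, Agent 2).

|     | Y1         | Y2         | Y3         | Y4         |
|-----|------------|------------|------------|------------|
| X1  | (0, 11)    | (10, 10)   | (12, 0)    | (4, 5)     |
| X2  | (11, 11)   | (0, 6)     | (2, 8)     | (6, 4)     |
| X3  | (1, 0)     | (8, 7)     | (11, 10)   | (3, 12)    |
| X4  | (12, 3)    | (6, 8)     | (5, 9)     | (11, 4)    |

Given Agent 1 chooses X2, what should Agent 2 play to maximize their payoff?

With Agent 1 fixed at X2, Agent 2's payoffs are: Y1 → 11, Y2 → 6, Y3 → 8, Y4 → 4.
The maximum is 11, achieved by Y1.

Y1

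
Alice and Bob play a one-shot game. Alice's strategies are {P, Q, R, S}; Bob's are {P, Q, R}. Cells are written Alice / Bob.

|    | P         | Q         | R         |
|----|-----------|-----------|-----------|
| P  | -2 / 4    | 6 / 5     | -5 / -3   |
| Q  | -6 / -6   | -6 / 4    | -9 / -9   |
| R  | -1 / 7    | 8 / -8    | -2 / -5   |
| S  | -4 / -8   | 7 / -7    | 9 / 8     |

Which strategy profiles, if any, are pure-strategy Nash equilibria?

(R, P) and (S, R)

Find each player's best response to every opponent strategy; NE are the intersections.
Alice's best responses — vs P: R (payoff -1); vs Q: R (payoff 8); vs R: S (payoff 9).
Bob's best responses — vs P: Q (payoff 5); vs Q: Q (payoff 4); vs R: P (payoff 7); vs S: R (payoff 8).
Mutual best responses occur at (R, P) and (S, R); at each, neither player gains by switching.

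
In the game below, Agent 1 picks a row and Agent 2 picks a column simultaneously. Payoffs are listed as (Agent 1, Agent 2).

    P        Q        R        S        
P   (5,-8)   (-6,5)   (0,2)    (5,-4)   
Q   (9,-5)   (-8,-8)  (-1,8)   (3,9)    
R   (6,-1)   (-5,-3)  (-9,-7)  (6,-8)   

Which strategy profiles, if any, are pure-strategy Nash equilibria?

Check mutual best responses: a cell is a NE iff neither player can gain by unilaterally deviating.
Agent 1's best responses — vs P: Q (payoff 9); vs Q: R (payoff -5); vs R: P (payoff 0); vs S: R (payoff 6).
Agent 2's best responses — vs P: Q (payoff 5); vs Q: S (payoff 9); vs R: P (payoff -1).
No cell has both players best-responding. For instance, Agent 1's best reply to Q is R, but against R Agent 2 prefers P over Q.

No pure-strategy Nash equilibrium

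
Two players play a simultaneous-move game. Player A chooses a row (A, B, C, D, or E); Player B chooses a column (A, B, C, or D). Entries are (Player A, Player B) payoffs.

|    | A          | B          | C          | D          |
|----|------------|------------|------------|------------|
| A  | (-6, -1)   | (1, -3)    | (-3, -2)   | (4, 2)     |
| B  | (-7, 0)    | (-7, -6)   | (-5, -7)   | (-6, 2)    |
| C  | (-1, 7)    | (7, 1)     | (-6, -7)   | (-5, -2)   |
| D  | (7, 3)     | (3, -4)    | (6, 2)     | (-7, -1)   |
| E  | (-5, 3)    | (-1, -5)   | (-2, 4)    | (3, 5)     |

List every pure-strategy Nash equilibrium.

Check mutual best responses: a cell is a NE iff neither player can gain by unilaterally deviating.
Player A's best responses — vs A: D (payoff 7); vs B: C (payoff 7); vs C: D (payoff 6); vs D: A (payoff 4).
Player B's best responses — vs A: D (payoff 2); vs B: D (payoff 2); vs C: A (payoff 7); vs D: A (payoff 3); vs E: D (payoff 5).
Mutual best responses occur at (A, D) and (D, A); at each, neither player gains by switching.

(A, D) and (D, A)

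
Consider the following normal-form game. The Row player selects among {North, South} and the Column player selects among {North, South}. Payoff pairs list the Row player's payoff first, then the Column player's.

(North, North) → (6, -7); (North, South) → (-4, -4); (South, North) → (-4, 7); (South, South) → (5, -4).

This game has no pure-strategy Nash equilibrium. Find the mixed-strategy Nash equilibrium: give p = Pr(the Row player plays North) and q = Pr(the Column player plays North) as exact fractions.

p = 11/14, q = 9/19

Each player's mixing probability is pinned down by making the *other* player indifferent.
The Column player indifferent between North and South: p·(-7) + (1−p)·7 = p·(-4) + (1−p)·(-4) ⟹ 7 + (-14)p = (-4) + 0p ⟹ p = 11/14.
The Row player indifferent between North and South: q·6 + (1−q)·(-4) = q·(-4) + (1−q)·5 ⟹ (-4) + 10q = 5 + (-9)q ⟹ q = 9/19.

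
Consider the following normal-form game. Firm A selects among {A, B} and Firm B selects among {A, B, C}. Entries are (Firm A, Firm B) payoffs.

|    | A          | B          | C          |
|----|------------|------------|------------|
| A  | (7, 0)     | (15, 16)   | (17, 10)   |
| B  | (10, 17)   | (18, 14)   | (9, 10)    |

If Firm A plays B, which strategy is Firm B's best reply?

A

With Firm A fixed at B, Firm B's payoffs are: A → 17, B → 14, C → 10.
The maximum is 17, achieved by A.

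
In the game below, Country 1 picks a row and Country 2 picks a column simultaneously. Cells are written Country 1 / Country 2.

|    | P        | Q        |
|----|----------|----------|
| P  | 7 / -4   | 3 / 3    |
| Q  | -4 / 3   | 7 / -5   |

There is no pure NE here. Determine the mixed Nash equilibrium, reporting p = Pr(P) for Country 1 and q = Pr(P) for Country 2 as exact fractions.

p = 8/15, q = 4/15

Each player's mixing probability is pinned down by making the *other* player indifferent.
Country 2 indifferent between P and Q: p·(-4) + (1−p)·3 = p·3 + (1−p)·(-5) ⟹ 3 + (-7)p = (-5) + 8p ⟹ p = 8/15.
Country 1 indifferent between P and Q: q·7 + (1−q)·3 = q·(-4) + (1−q)·7 ⟹ 3 + 4q = 7 + (-11)q ⟹ q = 4/15.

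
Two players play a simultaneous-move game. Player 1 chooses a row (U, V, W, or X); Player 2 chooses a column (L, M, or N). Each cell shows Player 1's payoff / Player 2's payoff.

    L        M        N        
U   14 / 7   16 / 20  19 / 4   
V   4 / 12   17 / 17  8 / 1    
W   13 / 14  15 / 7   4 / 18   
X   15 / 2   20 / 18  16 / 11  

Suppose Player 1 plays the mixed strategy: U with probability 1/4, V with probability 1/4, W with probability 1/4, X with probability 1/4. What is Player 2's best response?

M

Compute Player 2's expected payoff from each pure strategy against the given mix.
L: (1/4)·7 + (1/4)·12 + (1/4)·14 + (1/4)·2 = 35/4
M: (1/4)·20 + (1/4)·17 + (1/4)·7 + (1/4)·18 = 31/2
N: (1/4)·4 + (1/4)·1 + (1/4)·18 + (1/4)·11 = 17/2
Highest expected payoff is 31/2, from M.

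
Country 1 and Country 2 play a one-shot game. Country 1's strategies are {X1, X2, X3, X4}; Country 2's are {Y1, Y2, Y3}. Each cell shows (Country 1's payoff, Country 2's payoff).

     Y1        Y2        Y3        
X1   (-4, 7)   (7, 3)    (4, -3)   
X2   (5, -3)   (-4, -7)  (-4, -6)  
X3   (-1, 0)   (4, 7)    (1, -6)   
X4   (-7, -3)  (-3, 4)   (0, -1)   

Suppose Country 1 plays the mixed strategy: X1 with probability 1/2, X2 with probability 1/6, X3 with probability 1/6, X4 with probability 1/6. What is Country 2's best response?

Y1

Country 2's best reply maximizes expected payoff against the mix.
Y1: (1/2)·7 + (1/6)·(-3) + (1/6)·0 + (1/6)·(-3) = 5/2
Y2: (1/2)·3 + (1/6)·(-7) + (1/6)·7 + (1/6)·4 = 13/6
Y3: (1/2)·(-3) + (1/6)·(-6) + (1/6)·(-6) + (1/6)·(-1) = -11/3
Highest expected payoff is 5/2, from Y1.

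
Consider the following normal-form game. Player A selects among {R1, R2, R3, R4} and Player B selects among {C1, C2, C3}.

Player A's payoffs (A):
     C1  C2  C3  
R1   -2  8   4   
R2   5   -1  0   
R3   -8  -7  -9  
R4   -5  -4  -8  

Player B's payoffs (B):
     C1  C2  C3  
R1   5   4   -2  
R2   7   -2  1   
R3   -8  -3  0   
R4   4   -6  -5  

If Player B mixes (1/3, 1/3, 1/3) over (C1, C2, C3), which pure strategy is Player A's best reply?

Player A's best reply maximizes expected payoff against the mix.
R1: (1/3)·(-2) + (1/3)·8 + (1/3)·4 = 10/3
R2: (1/3)·5 + (1/3)·(-1) + (1/3)·0 = 4/3
R3: (1/3)·(-8) + (1/3)·(-7) + (1/3)·(-9) = -8
R4: (1/3)·(-5) + (1/3)·(-4) + (1/3)·(-8) = -17/3
Highest expected payoff is 10/3, from R1.

R1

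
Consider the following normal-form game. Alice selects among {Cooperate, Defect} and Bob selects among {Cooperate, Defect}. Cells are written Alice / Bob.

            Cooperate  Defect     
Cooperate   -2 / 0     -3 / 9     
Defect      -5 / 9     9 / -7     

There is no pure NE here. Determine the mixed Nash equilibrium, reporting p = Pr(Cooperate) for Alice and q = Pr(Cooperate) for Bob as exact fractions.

p = 16/25, q = 4/5

In a mixed NE each player is indifferent between their pure strategies, so the opponent's mix sets the indifference.
Bob indifferent between Cooperate and Defect: p·0 + (1−p)·9 = p·9 + (1−p)·(-7) ⟹ 9 + (-9)p = (-7) + 16p ⟹ p = 16/25.
Alice indifferent between Cooperate and Defect: q·(-2) + (1−q)·(-3) = q·(-5) + (1−q)·9 ⟹ (-3) + 1q = 9 + (-14)q ⟹ q = 4/5.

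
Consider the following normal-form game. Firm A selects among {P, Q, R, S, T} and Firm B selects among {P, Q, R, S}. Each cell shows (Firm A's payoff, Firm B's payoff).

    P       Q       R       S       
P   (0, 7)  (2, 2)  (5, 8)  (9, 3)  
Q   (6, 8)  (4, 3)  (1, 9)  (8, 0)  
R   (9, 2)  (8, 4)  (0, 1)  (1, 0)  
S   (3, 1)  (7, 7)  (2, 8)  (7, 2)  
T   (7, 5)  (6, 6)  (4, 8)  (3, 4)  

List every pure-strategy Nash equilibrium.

(P, R) and (R, Q)

Check mutual best responses: a cell is a NE iff neither player can gain by unilaterally deviating.
Firm A's best responses — vs P: R (payoff 9); vs Q: R (payoff 8); vs R: P (payoff 5); vs S: P (payoff 9).
Firm B's best responses — vs P: R (payoff 8); vs Q: R (payoff 9); vs R: Q (payoff 4); vs S: R (payoff 8); vs T: R (payoff 8).
Mutual best responses occur at (P, R) and (R, Q); at each, neither player gains by switching.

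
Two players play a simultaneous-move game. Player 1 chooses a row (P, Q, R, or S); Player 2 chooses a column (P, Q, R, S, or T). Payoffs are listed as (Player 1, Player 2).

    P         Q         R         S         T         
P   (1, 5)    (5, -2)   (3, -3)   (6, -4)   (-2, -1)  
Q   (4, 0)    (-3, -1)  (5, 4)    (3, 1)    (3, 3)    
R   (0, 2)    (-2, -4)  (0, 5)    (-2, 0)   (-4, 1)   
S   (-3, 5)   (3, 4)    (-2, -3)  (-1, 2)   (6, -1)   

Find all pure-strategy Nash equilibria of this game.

Check mutual best responses: a cell is a NE iff neither player can gain by unilaterally deviating.
Player 1's best responses — vs P: Q (payoff 4); vs Q: P (payoff 5); vs R: Q (payoff 5); vs S: P (payoff 6); vs T: S (payoff 6).
Player 2's best responses — vs P: P (payoff 5); vs Q: R (payoff 4); vs R: R (payoff 5); vs S: P (payoff 5).
The only mutual best response is (Q, R); neither player gains by switching there.

(Q, R)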